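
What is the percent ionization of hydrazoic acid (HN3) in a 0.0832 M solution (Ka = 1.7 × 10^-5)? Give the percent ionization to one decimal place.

HN3 ⇌ N3- + H+; let x = [H+] at equilibrium.
x ≈ √(Ka·C₀) = √(1.7 × 10^-5 × 0.0832) = 1.19 × 10^-3 M
% ionization = x/C₀ × 100% = 1.19 × 10^-3/0.0832 × 100% = 1.4%

1.4%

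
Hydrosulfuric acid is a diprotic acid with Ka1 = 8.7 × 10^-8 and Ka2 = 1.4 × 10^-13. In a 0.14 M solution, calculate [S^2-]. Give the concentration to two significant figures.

First ionization gives [H+] ≈ [HS-] = 1.10 × 10^-4 M.
Second step: Ka2 = [H+][S^2-]/[HS-] ≈ [S^2-] (since [H+] ≈ [HS-]).
So [S^2-] ≈ Ka2.

1.4 × 10^-13 M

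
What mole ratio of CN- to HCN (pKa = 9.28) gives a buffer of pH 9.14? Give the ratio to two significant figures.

pH = pKa + log(r) ⇒ log(r) = 9.14 − 9.28 = -0.14
r = [CN-]/[HCN] = 10^(-0.14) = 0.724

ratio = 0.72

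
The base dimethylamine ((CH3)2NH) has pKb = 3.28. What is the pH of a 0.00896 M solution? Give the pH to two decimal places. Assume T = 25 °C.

pH = 11.28

(CH3)2NH + H2O ⇌ (CH3)2NH2+ + OH-
Kb = 10^(−3.28) = 5.25 × 10^-4
Kb = [OH-]²/(0.00896 − [OH-]) = 5.25 × 10^-4
[OH-] is not negligible relative to C₀; solve [OH-]² + 0.000525·[OH-] − 4.7e-06 = 0.
[OH-] = (−Kb + √(Kb² + 4·Kb·C₀))/2 = 1.92 × 10^-3 M
pOH = −log(1.92 × 10^-3) = 2.72; pH = 14.00 − 2.72 = 11.28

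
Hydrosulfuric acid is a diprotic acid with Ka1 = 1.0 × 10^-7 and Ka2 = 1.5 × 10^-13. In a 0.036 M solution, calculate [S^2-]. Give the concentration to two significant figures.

1.5 × 10^-13 M

First ionization gives [H+] ≈ [HS-] = 6.00 × 10^-5 M.
Second step: Ka2 = [H+][S^2-]/[HS-] ≈ [S^2-] (since [H+] ≈ [HS-]).
So [S^2-] ≈ Ka2.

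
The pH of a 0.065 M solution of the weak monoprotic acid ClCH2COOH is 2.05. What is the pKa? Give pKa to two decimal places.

pKa = 2.85

[H+] = 10^(-2.05) = 8.91 × 10^-3 M
At equilibrium [HA] = 0.065 − 8.91 × 10^-3 = 5.61 × 10^-2 M
Ka = [H+][A-]/[HA] = (8.91 × 10^-3)² / 5.61 × 10^-2 = 1.42 × 10^-3
pKa = -log(1.42 × 10^-3) = 2.85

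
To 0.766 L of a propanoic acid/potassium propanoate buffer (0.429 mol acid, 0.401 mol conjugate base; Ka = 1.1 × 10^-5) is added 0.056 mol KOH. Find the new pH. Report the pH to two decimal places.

pH = 5.05

After neutralization: n(CH3CH2COOH) = 0.373 mol, n(CH3CH2COO-) = 0.457 mol.
pKa = −log(1.1 × 10^-5) = 4.959
pH = pKa + log([A⁻]/[HA]) = 4.959 + log(0.457/0.373) = 4.959 +0.088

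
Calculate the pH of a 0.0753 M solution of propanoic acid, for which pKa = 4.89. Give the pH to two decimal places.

CH3CH2COOH ⇌ CH3CH2COO- + H+
Ka = 10^(−4.89) = 1.29 × 10^-5
Let x = [H+] at equilibrium. Ka = x²/(0.0753 − x).
Since Ka ≪ C₀, x ≈ √(Ka·C₀) = 9.86 × 10^-4 M.
Check: 1.3% ionized — well under 5%, approximation valid.
pH = −log[H+] = −log(9.86 × 10^-4) = 3.01

pH = 3.01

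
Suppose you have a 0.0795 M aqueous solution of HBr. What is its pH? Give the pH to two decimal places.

HBr is a strong acid and dissociates completely, so [H+] = 0.0795 M.
pH = -log(0.0795) = 1.10

pH = 1.10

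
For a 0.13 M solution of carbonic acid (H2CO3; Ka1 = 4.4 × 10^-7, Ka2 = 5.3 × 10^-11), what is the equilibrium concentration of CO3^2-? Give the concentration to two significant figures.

First ionization gives [H+] ≈ [HCO3-] = 2.39 × 10^-4 M.
Second step: Ka2 = [H+][CO3^2-]/[HCO3-] ≈ [CO3^2-] (since [H+] ≈ [HCO3-]).
So [CO3^2-] ≈ Ka2.

5.3 × 10^-11 M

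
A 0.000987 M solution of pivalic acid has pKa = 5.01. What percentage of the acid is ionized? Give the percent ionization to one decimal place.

9.5%

(CH3)3CCOOH ⇌ (CH3)3CCOO- + H+; let x = [H+] at equilibrium.
Ka = 10^(−5.01) = 9.77 × 10^-6
Ka = x²/(C₀ − x); solving the quadratic gives x = 9.34 × 10^-5 M.
Fraction ionized = 9.34 × 10^-5 / 0.000987 = 0.0946 → 9.5%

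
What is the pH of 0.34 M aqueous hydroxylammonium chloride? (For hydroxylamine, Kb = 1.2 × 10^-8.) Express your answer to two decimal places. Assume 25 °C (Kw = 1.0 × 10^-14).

NH3OH+ is the conjugate acid of the weak base NH2OH.
Ka = Kw/Kb = 1.0×10^-14 / 1.2 × 10^-8 = 8.33 × 10^-7
Ka = x²/(0.34 − x) = 8.33 × 10^-7
Neglecting x in the denominator: x = √(8.33 × 10^-7 × 0.34) = 5.32 × 10^-4 M
Check: 0.16% ionized — well under 5%, approximation valid.
pH = −log[H+] = −log(5.32 × 10^-4) = 3.27

pH = 3.27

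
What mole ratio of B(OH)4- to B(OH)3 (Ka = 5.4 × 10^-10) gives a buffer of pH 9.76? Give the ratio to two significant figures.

ratio = 3.1

pKa = -log(5.4 × 10^-10) = 9.268
pH = pKa + log(r) ⇒ log(r) = 9.76 − 9.268 = +0.492
r = [B(OH)4-]/[B(OH)3] = 10^(+0.492) = 3.1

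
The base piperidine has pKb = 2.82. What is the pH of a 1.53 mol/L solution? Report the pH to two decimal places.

C5H10NH + H2O ⇌ C5H10NH2+ + OH-
Kb = 10^(−2.82) = 1.51 × 10^-3
Kb = [OH-]²/(1.53 − [OH-]) = 1.51 × 10^-3
Neglecting [OH-] in the denominator: [OH-] = √(1.51 × 10^-3 × 1.53) = 4.81 × 10^-2 M
pOH = −log(4.81 × 10^-2) = 1.32; pH = 14.00 − 1.32 = 12.68

pH = 12.68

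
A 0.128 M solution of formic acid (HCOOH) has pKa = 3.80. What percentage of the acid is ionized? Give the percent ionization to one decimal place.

3.5%

HCOOH ⇌ HCOO- + H+; let x = [H+] at equilibrium.
Ka = 10^(−3.80) = 1.58 × 10^-4
x ≈ √(Ka·C₀) = √(1.58 × 10^-4 × 0.128) = 4.50 × 10^-3 M
% ionization = x/C₀ × 100% = 4.50 × 10^-3/0.128 × 100% = 3.5%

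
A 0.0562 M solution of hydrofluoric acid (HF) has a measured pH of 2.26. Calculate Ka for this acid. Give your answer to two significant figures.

Ka = 6.0 × 10^-4

[H+] = 10^(-2.26) = 5.50 × 10^-3 M
At equilibrium [HA] = 0.0562 − 5.50 × 10^-3 = 5.07 × 10^-2 M
Ka = [H+][A-]/[HA] = (5.50 × 10^-3)² / 5.07 × 10^-2 = 6.0 × 10^-4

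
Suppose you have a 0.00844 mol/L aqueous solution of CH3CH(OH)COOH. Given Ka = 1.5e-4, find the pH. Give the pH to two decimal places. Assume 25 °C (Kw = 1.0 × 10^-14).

pH = 2.98

CH3CH(OH)COOH ⇌ CH3CH(OH)COO- + H+
Ka = [H+]²/(0.00844 − [H+]) = 1.5 × 10^-4
Here C₀/Ka ≈ 56.3, so the small-[H+] approximation fails. Use the quadratic:
[H+] = (−Ka + √(Ka² + 4·Ka·C₀))/2 = 1.05 × 10^-3 M
pH = −log[H+] = −log(1.05 × 10^-3) = 2.98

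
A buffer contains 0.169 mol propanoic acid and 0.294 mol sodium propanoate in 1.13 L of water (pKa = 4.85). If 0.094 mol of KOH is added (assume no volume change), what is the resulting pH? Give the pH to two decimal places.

pH = 5.56

After neutralization: n(CH3CH2COOH) = 0.075 mol, n(CH3CH2COO-) = 0.388 mol.
Henderson–Hasselbalch with mole ratio 0.388/0.075: pH = 4.85 + (+0.714)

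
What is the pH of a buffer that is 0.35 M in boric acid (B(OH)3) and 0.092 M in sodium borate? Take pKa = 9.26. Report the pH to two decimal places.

Using pH = pKa + log([base]/[acid]) with [base]/[acid] = 0.092/0.35:
pH = 9.26 + (-0.580) = 8.68

pH = 8.68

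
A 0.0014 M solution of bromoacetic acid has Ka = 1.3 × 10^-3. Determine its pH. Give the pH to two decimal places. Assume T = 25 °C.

pH = 3.07

BrCH2COOH ⇌ BrCH2COO- + H+
Let x = [H+] at equilibrium. Ka = x²/(0.0014 − x).
The 5% rule fails; solving x² + Ka·x − Ka·C₀ = 0 exactly:
x = [−0.0013 + √(0.0013² + 7.28e-06)]/2 = 8.47 × 10^-4 M
pH = −log[H+] = −log(8.47 × 10^-4) = 3.07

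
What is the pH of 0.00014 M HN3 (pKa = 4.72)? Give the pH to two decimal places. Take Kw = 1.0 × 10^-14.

HN3 ⇌ N3- + H+
Ka = 10^(−4.72) = 1.91 × 10^-5
Ka = x²/(0.00014 − x) = 1.91 × 10^-5
Here C₀/Ka ≈ 7.33, so the small-x approximation fails. Use the quadratic:
x = [−1.91e-05 + √(1.91e-05² + 1.07e-08)]/2 = 4.30 × 10^-5 M
pH = −log(4.30 × 10^-5) = 4.37

pH = 4.37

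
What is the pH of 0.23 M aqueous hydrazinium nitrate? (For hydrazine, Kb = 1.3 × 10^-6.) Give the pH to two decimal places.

N2H5+ is the conjugate acid of the weak base N2H4.
Ka = Kw/Kb = 1.0×10^-14 / 1.3 × 10^-6 = 7.69 × 10^-9
Ka = x²/(0.23 − x) = 7.69 × 10^-9
Neglecting x in the denominator: x = √(7.69 × 10^-9 × 0.23) = 4.21 × 10^-5 M
pH = −log(4.21 × 10^-5) = 4.38

pH = 4.38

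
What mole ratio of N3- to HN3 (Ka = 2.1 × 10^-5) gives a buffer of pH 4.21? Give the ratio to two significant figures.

pKa = -log(2.1 × 10^-5) = 4.678
pH = pKa + log(r) ⇒ log(r) = 4.21 − 4.678 = -0.468
r = [N3-]/[HN3] = 10^(-0.468) = 0.34

ratio = 0.34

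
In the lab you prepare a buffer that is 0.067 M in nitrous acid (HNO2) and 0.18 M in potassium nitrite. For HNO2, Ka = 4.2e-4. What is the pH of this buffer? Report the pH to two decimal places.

pH = 3.81

pKa = −log(4.2 × 10^-4) = 3.377
Henderson–Hasselbalch: pH = pKa + log([NO2-]/[HNO2]) = 3.377 + log(0.18/0.067)
pH = 3.377 + (+0.429) = 3.81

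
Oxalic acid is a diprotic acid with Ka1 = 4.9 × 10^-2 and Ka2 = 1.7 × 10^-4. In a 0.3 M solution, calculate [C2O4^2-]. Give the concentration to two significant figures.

First ionization gives [H+] ≈ [HC2O4-] = 9.92 × 10^-2 M.
Second step: Ka2 = [H+][C2O4^2-]/[HC2O4-] ≈ [C2O4^2-] (since [H+] ≈ [HC2O4-]).
So [C2O4^2-] ≈ Ka2.

1.7 × 10^-4 M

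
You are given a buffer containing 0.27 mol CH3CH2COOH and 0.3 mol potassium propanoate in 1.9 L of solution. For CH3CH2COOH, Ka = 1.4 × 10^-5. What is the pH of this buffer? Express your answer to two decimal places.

pH = 4.90

pKa = −log(1.4 × 10^-5) = 4.854
Using pH = pKa + log([base]/[acid]) with [base]/[acid] = 0.3/0.27:
pH = 4.854 + (+0.046) = 4.90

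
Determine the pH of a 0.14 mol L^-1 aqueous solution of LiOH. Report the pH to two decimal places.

pH = 13.15

LiOH is a strong base; [OH-] = 0.14 M.
pOH = -log(0.14) = 0.85
pH = 14.00 - 0.85 = 13.15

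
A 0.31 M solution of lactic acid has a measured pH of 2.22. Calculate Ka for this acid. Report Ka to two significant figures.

Ka = 1.2 × 10^-4

[H+] = 10^(-2.22) = 6.03 × 10^-3 M
At equilibrium [HA] = 0.31 − 6.03 × 10^-3 = 3.04 × 10^-1 M
Ka = [H+][A-]/[HA] = (6.03 × 10^-3)² / 3.04 × 10^-1 = 1.2 × 10^-4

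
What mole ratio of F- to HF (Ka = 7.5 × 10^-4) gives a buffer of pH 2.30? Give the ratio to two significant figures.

pKa = -log(7.5 × 10^-4) = 3.125
pH = pKa + log(r) ⇒ log(r) = 2.30 − 3.125 = -0.825
r = [F-]/[HF] = 10^(-0.825) = 0.15

ratio = 0.15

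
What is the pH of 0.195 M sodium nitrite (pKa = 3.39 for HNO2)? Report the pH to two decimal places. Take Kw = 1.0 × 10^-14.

NO2- is the conjugate base of the weak acid HNO2.
Ka = 10^(−3.39) = 4.07 × 10^-4
Kb = Kw/Ka = 1.0×10^-14 / 4.07 × 10^-4 = 2.46 × 10^-11
Kb = [OH-]²/(0.195 − [OH-]) = 2.46 × 10^-11
Since Kb ≪ C₀, [OH-] ≈ √(Kb·C₀) = 2.19 × 10^-6 M.
Check: 0.0011% ionized — well under 5%, approximation valid.
pOH = −log(2.19 × 10^-6) = 5.66; pH = 14.00 − 5.66 = 8.34

pH = 8.34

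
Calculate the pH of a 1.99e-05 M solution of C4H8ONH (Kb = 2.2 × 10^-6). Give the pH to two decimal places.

pH = 8.75

C4H8ONH + H2O ⇌ C4H8ONH2+ + OH-
From the ICE table, Kb = x²/(1.99e-05 − x) = 2.2 × 10^-6.
Here C₀/Kb ≈ 9.05, so the small-x approximation fails. Use the quadratic:
x = [−2.2e-06 + √(2.2e-06² + 1.75e-10)]/2 = 5.61 × 10^-6 M
pOH = −log(5.61 × 10^-6) = 5.25; pH = 14.00 − 5.25 = 8.75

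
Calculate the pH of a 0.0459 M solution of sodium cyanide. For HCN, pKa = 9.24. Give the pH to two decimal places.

pH = 10.95

CN- is the conjugate base of the weak acid HCN.
Ka = 10^(−9.24) = 5.75 × 10^-10
Kb = Kw/Ka = 1.0×10^-14 / 5.75 × 10^-10 = 1.74 × 10^-5
Let x = [OH-] at equilibrium. Kb = x²/(0.0459 − x).
Assume x ≪ 0.0459: x ≈ √(1.74 × 10^-5 × 0.0459) = 8.94 × 10^-4 M
pOH = −log(8.94 × 10^-4) = 3.05; pH = 14.00 − 3.05 = 10.95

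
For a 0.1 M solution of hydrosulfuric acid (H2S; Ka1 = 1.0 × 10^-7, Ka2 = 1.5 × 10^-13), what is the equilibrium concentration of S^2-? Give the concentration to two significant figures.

1.5 × 10^-13 M

First ionization gives [H+] ≈ [HS-] = 1.00 × 10^-4 M.
Second step: Ka2 = [H+][S^2-]/[HS-] ≈ [S^2-] (since [H+] ≈ [HS-]).
So [S^2-] ≈ Ka2.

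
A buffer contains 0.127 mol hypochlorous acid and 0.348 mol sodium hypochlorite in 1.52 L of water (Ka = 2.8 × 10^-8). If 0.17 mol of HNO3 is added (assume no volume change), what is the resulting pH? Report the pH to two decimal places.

pH = 7.33

Added H+ converts OCl- to HOCl: HOCl → 0.297 mol, OCl- → 0.178 mol.
pKa = −log(2.8 × 10^-8) = 7.553
pH = pKa + log([A⁻]/[HA]) = 7.553 + log(0.178/0.297) = 7.553 -0.222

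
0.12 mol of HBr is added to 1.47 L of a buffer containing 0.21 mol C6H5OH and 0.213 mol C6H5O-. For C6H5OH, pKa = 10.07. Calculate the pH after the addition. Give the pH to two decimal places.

Added H+ converts C6H5O- to C6H5OH: C6H5OH → 0.33 mol, C6H5O- → 0.093 mol.
pH = pKa + log([A⁻]/[HA]) = 10.07 + log(0.093/0.33) = 10.07 -0.550

pH = 9.52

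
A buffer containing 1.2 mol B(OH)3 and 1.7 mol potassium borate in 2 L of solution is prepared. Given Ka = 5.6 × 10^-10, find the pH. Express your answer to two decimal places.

pKa = −log(5.6 × 10^-10) = 9.252
pH = pKa + log([A⁻]/[HA]) = 9.252 + log(1.7/1.2)
pH = 9.252 + (+0.151) = 9.40

pH = 9.40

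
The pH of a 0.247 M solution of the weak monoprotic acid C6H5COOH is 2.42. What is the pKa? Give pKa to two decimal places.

pKa = 4.23

[H+] = 10^(-2.42) = 3.80 × 10^-3 M
At equilibrium [HA] = 0.247 − 3.80 × 10^-3 = 2.43 × 10^-1 M
Ka = [H+][A-]/[HA] = (3.80 × 10^-3)² / 2.43 × 10^-1 = 5.94 × 10^-5
pKa = -log(5.94 × 10^-5) = 4.23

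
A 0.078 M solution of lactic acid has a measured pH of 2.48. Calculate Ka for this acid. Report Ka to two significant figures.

[H+] = 10^(-2.48) = 3.31 × 10^-3 M
At equilibrium [HA] = 0.078 − 3.31 × 10^-3 = 7.47 × 10^-2 M
Ka = [H+][A-]/[HA] = (3.31 × 10^-3)² / 7.47 × 10^-2 = 1.5 × 10^-4

Ka = 1.5 × 10^-4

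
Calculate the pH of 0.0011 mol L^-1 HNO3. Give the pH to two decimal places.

pH = 2.96

HNO3 is a strong acid and dissociates completely, so [H+] = 0.0011 M.
pH = -log(0.0011) = 2.96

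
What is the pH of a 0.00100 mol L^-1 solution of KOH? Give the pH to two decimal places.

KOH is a strong base; [OH-] = 0.001 M.
pOH = -log(0.001) = 3.00
pH = 14.00 - 3.00 = 11.00

pH = 11.00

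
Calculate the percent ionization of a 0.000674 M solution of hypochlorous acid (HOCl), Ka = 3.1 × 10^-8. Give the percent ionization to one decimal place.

0.7%

HOCl ⇌ OCl- + H+; let x = [H+] at equilibrium.
x ≈ √(Ka·C₀) = √(3.1 × 10^-8 × 0.000674) = 4.57 × 10^-6 M
% ionization = x/C₀ × 100% = 4.57 × 10^-6/0.000674 × 100% = 0.7%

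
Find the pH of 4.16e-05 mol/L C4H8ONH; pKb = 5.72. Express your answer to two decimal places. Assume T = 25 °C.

C4H8ONH + H2O ⇌ C4H8ONH2+ + OH-
Kb = 10^(−5.72) = 1.91 × 10^-6
From the ICE table, Kb = x²/(4.16e-05 − x) = 1.91 × 10^-6.
x is not negligible relative to C₀; solve x² + 1.91e-06·x − 7.95e-11 = 0.
x = [−1.91e-06 + √(1.91e-06² + 3.18e-10)]/2 = 8.01 × 10^-6 M
pOH = −log(8.01 × 10^-6) = 5.10; pH = 14.00 − 5.10 = 8.90

pH = 8.90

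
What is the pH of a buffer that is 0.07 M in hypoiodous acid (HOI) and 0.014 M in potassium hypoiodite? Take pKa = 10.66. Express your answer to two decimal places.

Using pH = pKa + log([base]/[acid]) with [base]/[acid] = 0.014/0.07:
pH = 10.66 + (-0.699) = 9.96

pH = 9.96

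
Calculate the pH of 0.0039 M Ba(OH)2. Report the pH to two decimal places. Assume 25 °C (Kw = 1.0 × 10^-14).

Ba(OH)2 is a strong base (each formula unit releases 2 OH-); [OH-] = 0.0078 M.
pOH = -log(0.0078) = 2.11
pH = 14.00 - 2.11 = 11.89

pH = 11.89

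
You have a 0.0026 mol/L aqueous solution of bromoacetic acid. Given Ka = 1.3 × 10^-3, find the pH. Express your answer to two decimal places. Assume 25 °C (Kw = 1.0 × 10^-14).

BrCH2COOH ⇌ BrCH2COO- + H+
Ka = [H+]²/(0.0026 − [H+]) = 1.3 × 10^-3
[H+] is not negligible relative to C₀; solve [H+]² + 0.0013·[H+] − 3.38e-06 = 0.
[H+] = [−0.0013 + √(0.0013² + 1.35e-05)]/2 = 1.30 × 10^-3 M
pH = −log[H+] = −log(1.30 × 10^-3) = 2.89

pH = 2.89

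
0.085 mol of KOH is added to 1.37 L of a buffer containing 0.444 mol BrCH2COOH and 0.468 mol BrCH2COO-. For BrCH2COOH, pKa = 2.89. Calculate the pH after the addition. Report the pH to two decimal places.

After neutralization: n(BrCH2COOH) = 0.359 mol, n(BrCH2COO-) = 0.553 mol.
pH = pKa + log([A⁻]/[HA]) = 2.89 + log(0.553/0.359) = 2.89 +0.188

pH = 3.08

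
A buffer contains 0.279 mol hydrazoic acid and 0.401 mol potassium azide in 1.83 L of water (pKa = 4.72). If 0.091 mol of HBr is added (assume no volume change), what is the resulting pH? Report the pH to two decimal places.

After neutralization: n(HN3) = 0.37 mol, n(N3-) = 0.31 mol.
Henderson–Hasselbalch with mole ratio 0.31/0.37: pH = 4.72 + (-0.077)

pH = 4.64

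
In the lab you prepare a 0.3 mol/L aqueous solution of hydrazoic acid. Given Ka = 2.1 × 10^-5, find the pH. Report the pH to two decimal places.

HN3 ⇌ N3- + H+
From the ICE table, Ka = [H+]²/(0.3 − [H+]) = 2.1 × 10^-5.
Assume [H+] ≪ 0.3: [H+] ≈ √(2.1 × 10^-5 × 0.3) = 2.51 × 10^-3 M
Check: 0.84% ionized — well under 5%, approximation valid.
pH = −log(2.51 × 10^-3) = 2.60

pH = 2.60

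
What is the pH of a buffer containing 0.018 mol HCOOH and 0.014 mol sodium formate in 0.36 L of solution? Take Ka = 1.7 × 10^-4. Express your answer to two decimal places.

pH = 3.66

pKa = −log(1.7 × 10^-4) = 3.770
pH = pKa + log([A⁻]/[HA]) = 3.770 + log(0.014/0.018)
pH = 3.770 + (-0.109) = 3.66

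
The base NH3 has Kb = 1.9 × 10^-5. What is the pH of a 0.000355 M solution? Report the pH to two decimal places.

pH = 9.86

NH3 + H2O ⇌ NH4+ + OH-
From the ICE table, Kb = [OH-]²/(0.000355 − [OH-]) = 1.9 × 10^-5.
[OH-] is not negligible relative to C₀; solve [OH-]² + 1.9e-05·[OH-] − 6.75e-09 = 0.
[OH-] = (−Kb + √(Kb² + 4·Kb·C₀))/2 = 7.32 × 10^-5 M
pOH = 4.14, so pH = 14.00 − pOH = 9.86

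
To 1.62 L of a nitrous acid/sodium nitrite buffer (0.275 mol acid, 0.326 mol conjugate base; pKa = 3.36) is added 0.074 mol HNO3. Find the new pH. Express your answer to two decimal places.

Added H+ converts NO2- to HNO2: HNO2 → 0.349 mol, NO2- → 0.252 mol.
pH = pKa + log(n_NO2-/n_HNO2) = 3.36 + log(0.252/0.349) = 3.36 + (-0.141)

pH = 3.22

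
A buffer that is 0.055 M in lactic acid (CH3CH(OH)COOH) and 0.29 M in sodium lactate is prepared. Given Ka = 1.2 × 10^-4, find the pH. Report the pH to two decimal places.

pKa = −log(1.2 × 10^-4) = 3.921
Henderson–Hasselbalch: pH = pKa + log([CH3CH(OH)COO-]/[CH3CH(OH)COOH]) = 3.921 + log(0.29/0.055)
pH = 3.921 + (+0.722) = 4.64

pH = 4.64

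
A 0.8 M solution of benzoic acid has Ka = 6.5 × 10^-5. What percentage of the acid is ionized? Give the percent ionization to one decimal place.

C6H5COOH ⇌ C6H5COO- + H+; let x = [H+] at equilibrium.
x ≈ √(Ka·C₀) = √(6.5 × 10^-5 × 0.8) = 7.21 × 10^-3 M
% ionization = x/C₀ × 100% = 7.21 × 10^-3/0.8 × 100% = 0.9%

0.9%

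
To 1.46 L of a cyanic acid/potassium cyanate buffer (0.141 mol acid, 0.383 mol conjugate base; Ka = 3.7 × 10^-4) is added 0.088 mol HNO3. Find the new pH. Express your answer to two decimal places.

pH = 3.54

Added H+ converts OCN- to HOCN: HOCN → 0.229 mol, OCN- → 0.295 mol.
pKa = −log(3.7 × 10^-4) = 3.432
Henderson–Hasselbalch with mole ratio 0.295/0.229: pH = 3.432 + (+0.110)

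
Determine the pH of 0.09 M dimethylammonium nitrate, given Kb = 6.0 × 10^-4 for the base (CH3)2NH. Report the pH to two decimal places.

pH = 5.91

(CH3)2NH2+ is the conjugate acid of the weak base (CH3)2NH.
Ka = Kw/Kb = 1.0×10^-14 / 6.0 × 10^-4 = 1.67 × 10^-11
Ka = [H+]²/(0.09 − [H+]) = 1.67 × 10^-11
Neglecting [H+] in the denominator: [H+] = √(1.67 × 10^-11 × 0.09) = 1.23 × 10^-6 M
pH = −log(1.23 × 10^-6) = 5.91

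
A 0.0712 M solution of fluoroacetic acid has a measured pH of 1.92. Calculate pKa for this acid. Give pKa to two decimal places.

pKa = 2.61

[H+] = 10^(-1.92) = 1.20 × 10^-2 M
At equilibrium [HA] = 0.0712 − 1.20 × 10^-2 = 5.92 × 10^-2 M
Ka = [H+][A-]/[HA] = (1.20 × 10^-2)² / 5.92 × 10^-2 = 2.43 × 10^-3
pKa = -log(2.43 × 10^-3) = 2.61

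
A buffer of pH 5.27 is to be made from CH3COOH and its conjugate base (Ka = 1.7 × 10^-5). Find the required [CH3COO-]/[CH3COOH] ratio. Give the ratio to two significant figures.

ratio = 3.2

pKa = -log(1.7 × 10^-5) = 4.770
pH = pKa + log(r) ⇒ log(r) = 5.27 − 4.770 = +0.500
r = [CH3COO-]/[CH3COOH] = 10^(+0.500) = 3.16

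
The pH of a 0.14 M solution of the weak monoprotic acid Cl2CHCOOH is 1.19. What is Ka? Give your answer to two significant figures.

Ka = 5.5 × 10^-2

[H+] = 10^(-1.19) = 6.46 × 10^-2 M
At equilibrium [HA] = 0.14 − 6.46 × 10^-2 = 7.54 × 10^-2 M
Ka = [H+][A-]/[HA] = (6.46 × 10^-2)² / 7.54 × 10^-2 = 5.5 × 10^-2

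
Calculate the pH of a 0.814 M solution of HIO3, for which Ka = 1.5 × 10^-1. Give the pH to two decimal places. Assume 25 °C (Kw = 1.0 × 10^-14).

pH = 0.55

HIO3 ⇌ IO3- + H+
From the ICE table, Ka = [H+]²/(0.814 − [H+]) = 1.5 × 10^-1.
Here C₀/Ka ≈ 5.43, so the small-[H+] approximation fails. Use the quadratic:
[H+] = (−Ka + √(Ka² + 4·Ka·C₀))/2 = 2.82 × 10^-1 M
pH = −log(2.82 × 10^-1) = 0.55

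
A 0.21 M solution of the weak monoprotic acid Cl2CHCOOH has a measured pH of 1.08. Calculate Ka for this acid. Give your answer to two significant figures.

Ka = 5.5 × 10^-2

[H+] = 10^(-1.08) = 8.32 × 10^-2 M
At equilibrium [HA] = 0.21 − 8.32 × 10^-2 = 1.27 × 10^-1 M
Ka = [H+][A-]/[HA] = (8.32 × 10^-2)² / 1.27 × 10^-1 = 5.5 × 10^-2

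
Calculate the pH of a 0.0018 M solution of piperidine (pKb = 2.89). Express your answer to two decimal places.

C5H10NH + H2O ⇌ C5H10NH2+ + OH-
Kb = 10^(−2.89) = 1.29 × 10^-3
Kb = [OH-]²/(0.0018 − [OH-]) = 1.29 × 10^-3
The 5% rule fails; solving [OH-]² + Kb·[OH-] − Kb·C₀ = 0 exactly:
[OH-] = [−0.00129 + √(0.00129² + 9.29e-06)]/2 = 1.01 × 10^-3 M
pOH = 3.00, so pH = 14.00 − pOH = 11.00

pH = 11.00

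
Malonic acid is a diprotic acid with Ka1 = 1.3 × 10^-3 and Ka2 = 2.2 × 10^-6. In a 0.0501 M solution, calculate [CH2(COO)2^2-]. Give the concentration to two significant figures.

First ionization gives [H+] ≈ [CH2(COOH)COO-] = 7.45 × 10^-3 M.
Second step: Ka2 = [H+][CH2(COO)2^2-]/[CH2(COOH)COO-] ≈ [CH2(COO)2^2-] (since [H+] ≈ [CH2(COOH)COO-]).
So [CH2(COO)2^2-] ≈ Ka2.

2.2 × 10^-6 M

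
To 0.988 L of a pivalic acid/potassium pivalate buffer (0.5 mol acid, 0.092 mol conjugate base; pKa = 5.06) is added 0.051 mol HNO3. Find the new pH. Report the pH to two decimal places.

pH = 3.93

After neutralization: n((CH3)3CCOOH) = 0.551 mol, n((CH3)3CCOO-) = 0.041 mol.
Henderson–Hasselbalch with mole ratio 0.041/0.551: pH = 5.06 + (-1.128)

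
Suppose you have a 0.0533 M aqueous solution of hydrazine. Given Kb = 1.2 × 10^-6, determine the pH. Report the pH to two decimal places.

N2H4 + H2O ⇌ N2H5+ + OH-
From the ICE table, Kb = [OH-]²/(0.0533 − [OH-]) = 1.2 × 10^-6.
Since Kb ≪ C₀, [OH-] ≈ √(Kb·C₀) = 2.53 × 10^-4 M.
pOH = −log(2.53 × 10^-4) = 3.60; pH = 14.00 − 3.60 = 10.40

pH = 10.40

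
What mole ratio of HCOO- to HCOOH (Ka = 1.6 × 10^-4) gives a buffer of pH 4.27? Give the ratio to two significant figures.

pKa = -log(1.6 × 10^-4) = 3.796
pH = pKa + log(r) ⇒ log(r) = 4.27 − 3.796 = +0.474
r = [HCOO-]/[HCOOH] = 10^(+0.474) = 2.98

ratio = 3.0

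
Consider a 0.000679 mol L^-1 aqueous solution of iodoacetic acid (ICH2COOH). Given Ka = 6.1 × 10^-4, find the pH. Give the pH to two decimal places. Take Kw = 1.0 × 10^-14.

pH = 3.39

ICH2COOH ⇌ ICH2COO- + H+
From the ICE table, Ka = x²/(0.000679 − x) = 6.1 × 10^-4.
Here C₀/Ka ≈ 1.11, so the small-x approximation fails. Use the quadratic:
x = [−0.00061 + √(0.00061² + 1.66e-06)]/2 = 4.07 × 10^-4 M
pH = −log[H+] = −log(4.07 × 10^-4) = 3.39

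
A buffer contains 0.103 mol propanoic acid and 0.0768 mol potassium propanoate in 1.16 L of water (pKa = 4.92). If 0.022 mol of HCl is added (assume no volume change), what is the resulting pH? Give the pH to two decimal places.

Added H+ converts CH3CH2COO- to CH3CH2COOH: CH3CH2COOH → 0.125 mol, CH3CH2COO- → 0.0548 mol.
pH = pKa + log([A⁻]/[HA]) = 4.92 + log(0.0548/0.125) = 4.92 -0.358

pH = 4.56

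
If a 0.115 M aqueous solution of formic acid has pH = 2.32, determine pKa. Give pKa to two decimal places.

pKa = 3.68

[H+] = 10^(-2.32) = 4.79 × 10^-3 M
At equilibrium [HA] = 0.115 − 4.79 × 10^-3 = 1.10 × 10^-1 M
Ka = [H+][A-]/[HA] = (4.79 × 10^-3)² / 1.10 × 10^-1 = 2.09 × 10^-4
pKa = -log(2.09 × 10^-4) = 3.68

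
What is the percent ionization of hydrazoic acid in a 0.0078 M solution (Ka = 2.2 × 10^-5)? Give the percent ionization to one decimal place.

HN3 ⇌ N3- + H+; let x = [H+] at equilibrium.
Solve x² + 2.2e-05x − 1.72e-07 = 0 → x = 4.03 × 10^-4 M
% ionization = x/C₀ × 100% = 4.03 × 10^-4/0.0078 × 100% = 5.2%

5.2%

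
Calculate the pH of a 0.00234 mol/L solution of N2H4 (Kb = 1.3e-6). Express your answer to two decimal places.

N2H4 + H2O ⇌ N2H5+ + OH-
From the ICE table, Kb = [OH-]²/(0.00234 − [OH-]) = 1.3 × 10^-6.
Assume [OH-] ≪ 0.00234: [OH-] ≈ √(1.3 × 10^-6 × 0.00234) = 5.52 × 10^-5 M
pOH = −log(5.52 × 10^-5) = 4.26; pH = 14.00 − 4.26 = 9.74

pH = 9.74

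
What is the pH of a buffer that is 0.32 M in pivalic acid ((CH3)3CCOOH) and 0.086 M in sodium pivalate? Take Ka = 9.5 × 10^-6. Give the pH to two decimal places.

pH = 4.45

pKa = −log(9.5 × 10^-6) = 5.022
pH = pKa + log([A⁻]/[HA]) = 5.022 + log(0.086/0.32)
pH = 5.022 + (-0.571) = 4.45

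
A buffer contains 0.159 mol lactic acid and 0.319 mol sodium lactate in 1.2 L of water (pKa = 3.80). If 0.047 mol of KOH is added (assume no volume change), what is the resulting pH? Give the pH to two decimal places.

pH = 4.31

After neutralization: n(CH3CH(OH)COOH) = 0.112 mol, n(CH3CH(OH)COO-) = 0.366 mol.
pH = pKa + log([A⁻]/[HA]) = 3.80 + log(0.366/0.112) = 3.80 +0.514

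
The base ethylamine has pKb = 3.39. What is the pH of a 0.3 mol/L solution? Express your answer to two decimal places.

C2H5NH2 + H2O ⇌ C2H5NH3+ + OH-
Kb = 10^(−3.39) = 4.07 × 10^-4
Kb = [OH-]²/(0.3 − [OH-]) = 4.07 × 10^-4
Assume [OH-] ≪ 0.3: [OH-] ≈ √(4.07 × 10^-4 × 0.3) = 1.10 × 10^-2 M
pOH = −log(1.10 × 10^-2) = 1.96; pH = 14.00 − 1.96 = 12.04

pH = 12.04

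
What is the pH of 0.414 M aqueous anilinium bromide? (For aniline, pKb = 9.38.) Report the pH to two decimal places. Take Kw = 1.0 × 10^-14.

pH = 2.50

C6H5NH3+ is the conjugate acid of the weak base C6H5NH2.
Kb = 10^(−9.38) = 4.17 × 10^-10
Ka = Kw/Kb = 1.0×10^-14 / 4.17 × 10^-10 = 2.40 × 10^-5
From the ICE table, Ka = x²/(0.414 − x) = 2.40 × 10^-5.
Assume x ≪ 0.414: x ≈ √(2.40 × 10^-5 × 0.414) = 3.15 × 10^-3 M
(x/C₀ = 0.76% < 5%, so the approximation holds.)
pH = −log(3.15 × 10^-3) = 2.50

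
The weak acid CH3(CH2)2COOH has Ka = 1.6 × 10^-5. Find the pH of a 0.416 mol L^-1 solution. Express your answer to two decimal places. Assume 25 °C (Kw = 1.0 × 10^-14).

CH3(CH2)2COOH ⇌ CH3(CH2)2COO- + H+
Ka = [H+]²/(0.416 − [H+]) = 1.6 × 10^-5
Assume [H+] ≪ 0.416: [H+] ≈ √(1.6 × 10^-5 × 0.416) = 2.58 × 10^-3 M
pH = −log(2.58 × 10^-3) = 2.59

pH = 2.59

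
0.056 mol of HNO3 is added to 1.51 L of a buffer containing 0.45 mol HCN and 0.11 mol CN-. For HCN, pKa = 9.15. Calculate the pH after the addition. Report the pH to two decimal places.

Added H+ converts CN- to HCN: HCN → 0.506 mol, CN- → 0.054 mol.
Henderson–Hasselbalch with mole ratio 0.054/0.506: pH = 9.15 + (-0.972)

pH = 8.18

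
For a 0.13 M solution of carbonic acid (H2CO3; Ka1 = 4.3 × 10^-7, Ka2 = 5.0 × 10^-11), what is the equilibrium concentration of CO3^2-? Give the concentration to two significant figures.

First ionization gives [H+] ≈ [HCO3-] = 2.36 × 10^-4 M.
Second step: Ka2 = [H+][CO3^2-]/[HCO3-] ≈ [CO3^2-] (since [H+] ≈ [HCO3-]).
So [CO3^2-] ≈ Ka2.

5.0 × 10^-11 M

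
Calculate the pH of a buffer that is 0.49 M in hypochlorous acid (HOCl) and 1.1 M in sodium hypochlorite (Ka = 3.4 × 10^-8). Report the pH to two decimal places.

pH = 7.82

pKa = −log(3.4 × 10^-8) = 7.469
pH = pKa + log([A⁻]/[HA]) = 7.469 + log(1.1/0.49)
pH = 7.469 + (+0.351) = 7.82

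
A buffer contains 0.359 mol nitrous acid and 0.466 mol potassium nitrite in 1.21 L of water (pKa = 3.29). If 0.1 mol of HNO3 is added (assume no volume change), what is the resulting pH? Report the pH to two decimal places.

After neutralization: n(HNO2) = 0.459 mol, n(NO2-) = 0.366 mol.
Henderson–Hasselbalch with mole ratio 0.366/0.459: pH = 3.29 + (-0.098)

pH = 3.19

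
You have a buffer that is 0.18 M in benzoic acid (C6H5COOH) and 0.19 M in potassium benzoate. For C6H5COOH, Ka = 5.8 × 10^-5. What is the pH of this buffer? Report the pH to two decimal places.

pH = 4.26

pKa = −log(5.8 × 10^-5) = 4.237
Henderson–Hasselbalch: pH = pKa + log([C6H5COO-]/[C6H5COOH]) = 4.237 + log(0.19/0.18)
pH = 4.237 + (+0.023) = 4.26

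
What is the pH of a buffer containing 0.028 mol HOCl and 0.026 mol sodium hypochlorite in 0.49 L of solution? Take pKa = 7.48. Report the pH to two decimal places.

pH = 7.45

pH = pKa + log([A⁻]/[HA]) = 7.48 + log(0.026/0.028)
pH = 7.48 + (-0.032) = 7.45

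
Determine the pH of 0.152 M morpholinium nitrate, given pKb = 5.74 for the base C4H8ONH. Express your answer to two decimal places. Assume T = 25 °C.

pH = 4.54

C4H8ONH2+ is the conjugate acid of the weak base C4H8ONH.
Kb = 10^(−5.74) = 1.82 × 10^-6
Ka = Kw/Kb = 1.0×10^-14 / 1.82 × 10^-6 = 5.49 × 10^-9
From the ICE table, Ka = [H+]²/(0.152 − [H+]) = 5.49 × 10^-9.
Neglecting [H+] in the denominator: [H+] = √(5.49 × 10^-9 × 0.152) = 2.89 × 10^-5 M
pH = −log(2.89 × 10^-5) = 4.54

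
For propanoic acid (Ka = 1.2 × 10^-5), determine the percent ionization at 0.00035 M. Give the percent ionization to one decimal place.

CH3CH2COOH ⇌ CH3CH2COO- + H+; let x = [H+] at equilibrium.
Ka = x²/(C₀ − x); solving the quadratic gives x = 5.91 × 10^-5 M.
% ionization = x/C₀ × 100% = 5.91 × 10^-5/0.00035 × 100% = 16.9%

16.9%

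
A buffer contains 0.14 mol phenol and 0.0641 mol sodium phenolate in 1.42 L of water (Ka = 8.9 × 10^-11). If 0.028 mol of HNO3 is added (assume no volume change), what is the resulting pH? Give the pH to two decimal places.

pH = 9.38

Added H+ converts C6H5O- to C6H5OH: C6H5OH → 0.168 mol, C6H5O- → 0.0361 mol.
pKa = −log(8.9 × 10^-11) = 10.051
pH = pKa + log([A⁻]/[HA]) = 10.051 + log(0.0361/0.168) = 10.051 -0.668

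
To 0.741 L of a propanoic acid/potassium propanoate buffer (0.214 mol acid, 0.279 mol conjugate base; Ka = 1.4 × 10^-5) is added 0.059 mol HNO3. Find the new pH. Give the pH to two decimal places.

Added H+ converts CH3CH2COO- to CH3CH2COOH: CH3CH2COOH → 0.273 mol, CH3CH2COO- → 0.22 mol.
pKa = −log(1.4 × 10^-5) = 4.854
pH = pKa + log(n_CH3CH2COO-/n_CH3CH2COOH) = 4.854 + log(0.22/0.273) = 4.854 + (-0.094)

pH = 4.76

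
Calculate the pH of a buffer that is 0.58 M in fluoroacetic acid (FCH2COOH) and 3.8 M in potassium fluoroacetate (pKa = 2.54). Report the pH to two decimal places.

Using pH = pKa + log([base]/[acid]) with [base]/[acid] = 3.8/0.58:
pH = 2.54 + (+0.816) = 3.36

pH = 3.36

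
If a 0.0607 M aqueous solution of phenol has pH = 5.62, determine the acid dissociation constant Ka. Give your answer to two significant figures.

[H+] = 10^(-5.62) = 2.40 × 10^-6 M
At equilibrium [HA] = 0.0607 − 2.40 × 10^-6 = 6.07 × 10^-2 M
Ka = [H+][A-]/[HA] = (2.40 × 10^-6)² / 6.07 × 10^-2 = 9.5 × 10^-11

Ka = 9.5 × 10^-11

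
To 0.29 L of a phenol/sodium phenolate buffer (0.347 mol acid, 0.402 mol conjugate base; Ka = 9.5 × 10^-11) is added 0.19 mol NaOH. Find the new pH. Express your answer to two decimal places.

OH- converts C6H5OH to C6H5O-: C6H5OH → 0.157 mol, C6H5O- → 0.592 mol.
pKa = −log(9.5 × 10^-11) = 10.022
pH = pKa + log(n_C6H5O-/n_C6H5OH) = 10.022 + log(0.592/0.157) = 10.022 + (+0.576)

pH = 10.60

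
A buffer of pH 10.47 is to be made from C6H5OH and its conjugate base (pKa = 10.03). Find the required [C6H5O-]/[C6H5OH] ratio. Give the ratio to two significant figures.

pH = pKa + log(r) ⇒ log(r) = 10.47 − 10.03 = +0.44
r = [C6H5O-]/[C6H5OH] = 10^(+0.44) = 2.75

ratio = 2.8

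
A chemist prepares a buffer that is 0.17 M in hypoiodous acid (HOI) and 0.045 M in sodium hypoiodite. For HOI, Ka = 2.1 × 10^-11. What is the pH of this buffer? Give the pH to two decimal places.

pH = 10.10

pKa = −log(2.1 × 10^-11) = 10.678
Henderson–Hasselbalch: pH = pKa + log([OI-]/[HOI]) = 10.678 + log(0.045/0.17)
pH = 10.678 + (-0.577) = 10.10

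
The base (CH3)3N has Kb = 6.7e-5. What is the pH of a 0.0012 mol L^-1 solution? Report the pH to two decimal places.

(CH3)3N + H2O ⇌ (CH3)3NH+ + OH-
From the ICE table, Kb = x²/(0.0012 − x) = 6.7 × 10^-5.
The 5% rule fails; solving x² + Kb·x − Kb·C₀ = 0 exactly:
x = [−6.7e-05 + √(6.7e-05² + 3.22e-07)]/2 = 2.52 × 10^-4 M
pOH = −log(2.52 × 10^-4) = 3.60; pH = 14.00 − 3.60 = 10.40

pH = 10.40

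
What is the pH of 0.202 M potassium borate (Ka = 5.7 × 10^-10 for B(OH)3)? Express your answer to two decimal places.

pH = 11.27

B(OH)4- is the conjugate base of the weak acid B(OH)3.
Kb = Kw/Ka = 1.0×10^-14 / 5.7 × 10^-10 = 1.75 × 10^-5
Kb = [OH-]²/(0.202 − [OH-]) = 1.75 × 10^-5
Neglecting [OH-] in the denominator: [OH-] = √(1.75 × 10^-5 × 0.202) = 1.88 × 10^-3 M
Check: 0.93% ionized — well under 5%, approximation valid.
pOH = −log(1.88 × 10^-3) = 2.73; pH = 14.00 − 2.73 = 11.27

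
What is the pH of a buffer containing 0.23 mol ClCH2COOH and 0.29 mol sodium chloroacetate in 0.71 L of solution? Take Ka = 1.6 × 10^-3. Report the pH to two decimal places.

pH = 2.90

pKa = −log(1.6 × 10^-3) = 2.796
Using pH = pKa + log([base]/[acid]) with [base]/[acid] = 0.29/0.23:
pH = 2.796 + (+0.101) = 2.90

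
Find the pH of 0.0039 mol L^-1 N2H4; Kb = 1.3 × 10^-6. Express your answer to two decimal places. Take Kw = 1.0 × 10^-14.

N2H4 + H2O ⇌ N2H5+ + OH-
Let x = [OH-] at equilibrium. Kb = x²/(0.0039 − x).
Since Kb ≪ C₀, x ≈ √(Kb·C₀) = 7.12 × 10^-5 M.
Check: 1.8% ionized — well under 5%, approximation valid.
pOH = 4.15, so pH = 14.00 − pOH = 9.85

pH = 9.85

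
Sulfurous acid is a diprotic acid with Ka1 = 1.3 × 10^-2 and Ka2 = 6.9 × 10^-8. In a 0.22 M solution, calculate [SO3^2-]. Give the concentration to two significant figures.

First ionization gives [H+] ≈ [HSO3-] = 4.74 × 10^-2 M.
Second step: Ka2 = [H+][SO3^2-]/[HSO3-] ≈ [SO3^2-] (since [H+] ≈ [HSO3-]).
So [SO3^2-] ≈ Ka2.

6.9 × 10^-8 M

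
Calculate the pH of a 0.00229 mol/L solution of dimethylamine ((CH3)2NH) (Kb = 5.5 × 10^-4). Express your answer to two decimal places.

(CH3)2NH + H2O ⇌ (CH3)2NH2+ + OH-
From the ICE table, Kb = x²/(0.00229 − x) = 5.5 × 10^-4.
Here C₀/Kb ≈ 4.16, so the small-x approximation fails. Use the quadratic:
x = [−0.00055 + √(0.00055² + 5.04e-06)]/2 = 8.80 × 10^-4 M
pOH = 3.06, so pH = 14.00 − pOH = 10.94

pH = 10.94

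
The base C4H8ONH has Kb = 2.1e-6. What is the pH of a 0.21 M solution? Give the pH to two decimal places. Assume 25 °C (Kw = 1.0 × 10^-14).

C4H8ONH + H2O ⇌ C4H8ONH2+ + OH-
From the ICE table, Kb = x²/(0.21 − x) = 2.1 × 10^-6.
Neglecting x in the denominator: x = √(2.1 × 10^-6 × 0.21) = 6.64 × 10^-4 M
(x/C₀ = 0.32% < 5%, so the approximation holds.)
pOH = −log(6.64 × 10^-4) = 3.18; pH = 14.00 − 3.18 = 10.82

pH = 10.82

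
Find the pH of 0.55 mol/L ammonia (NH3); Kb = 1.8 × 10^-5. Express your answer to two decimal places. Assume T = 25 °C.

NH3 + H2O ⇌ NH4+ + OH-
Kb = [OH-]²/(0.55 − [OH-]) = 1.8 × 10^-5
Since Kb ≪ C₀, [OH-] ≈ √(Kb·C₀) = 3.15 × 10^-3 M.
pOH = −log(3.15 × 10^-3) = 2.50; pH = 14.00 − 2.50 = 11.50

pH = 11.50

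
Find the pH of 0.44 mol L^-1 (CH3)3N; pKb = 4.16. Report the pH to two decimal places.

(CH3)3N + H2O ⇌ (CH3)3NH+ + OH-
Kb = 10^(−4.16) = 6.92 × 10^-5
From the ICE table, Kb = [OH-]²/(0.44 − [OH-]) = 6.92 × 10^-5.
Since Kb ≪ C₀, [OH-] ≈ √(Kb·C₀) = 5.52 × 10^-3 M.
pOH = 2.26, so pH = 14.00 − pOH = 11.74

pH = 11.74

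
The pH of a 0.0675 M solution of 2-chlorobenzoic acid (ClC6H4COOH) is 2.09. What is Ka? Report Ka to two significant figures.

Ka = 1.1 × 10^-3

[H+] = 10^(-2.09) = 8.13 × 10^-3 M
At equilibrium [HA] = 0.0675 − 8.13 × 10^-3 = 5.94 × 10^-2 M
Ka = [H+][A-]/[HA] = (8.13 × 10^-3)² / 5.94 × 10^-2 = 1.1 × 10^-3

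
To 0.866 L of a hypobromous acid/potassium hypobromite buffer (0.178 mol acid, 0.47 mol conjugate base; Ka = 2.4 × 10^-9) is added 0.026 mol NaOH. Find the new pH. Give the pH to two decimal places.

OH- converts HOBr to OBr-: HOBr → 0.152 mol, OBr- → 0.496 mol.
pKa = −log(2.4 × 10^-9) = 8.620
pH = pKa + log(n_OBr-/n_HOBr) = 8.620 + log(0.496/0.152) = 8.620 + (+0.514)

pH = 9.13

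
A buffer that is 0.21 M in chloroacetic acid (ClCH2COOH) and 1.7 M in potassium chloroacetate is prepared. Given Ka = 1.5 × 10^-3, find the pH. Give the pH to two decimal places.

pKa = −log(1.5 × 10^-3) = 2.824
Using pH = pKa + log([base]/[acid]) with [base]/[acid] = 1.7/0.21:
pH = 2.824 + (+0.908) = 3.73

pH = 3.73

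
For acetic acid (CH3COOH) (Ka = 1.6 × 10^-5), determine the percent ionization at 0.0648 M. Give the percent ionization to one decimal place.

1.6%

CH3COOH ⇌ CH3COO- + H+; let x = [H+] at equilibrium.
x ≈ √(Ka·C₀) = √(1.6 × 10^-5 × 0.0648) = 1.02 × 10^-3 M
Fraction ionized = 1.02 × 10^-3 / 0.0648 = 0.0157 → 1.6%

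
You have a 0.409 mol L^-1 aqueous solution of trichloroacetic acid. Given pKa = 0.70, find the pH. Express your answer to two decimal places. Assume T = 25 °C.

Cl3CCOOH ⇌ Cl3CCOO- + H+
Ka = 10^(−0.70) = 2.00 × 10^-1
From the ICE table, Ka = [H+]²/(0.409 − [H+]) = 2.00 × 10^-1.
The 5% rule fails; solving [H+]² + Ka·[H+] − Ka·C₀ = 0 exactly:
[H+] = [−0.2 + √(0.2² + 0.327)]/2 = 2.03 × 10^-1 M
pH = −log(2.03 × 10^-1) = 0.69

pH = 0.69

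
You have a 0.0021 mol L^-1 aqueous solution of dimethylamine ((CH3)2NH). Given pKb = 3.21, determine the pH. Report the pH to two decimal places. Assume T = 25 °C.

pH = 10.94

(CH3)2NH + H2O ⇌ (CH3)2NH2+ + OH-
Kb = 10^(−3.21) = 6.17 × 10^-4
From the ICE table, Kb = [OH-]²/(0.0021 − [OH-]) = 6.17 × 10^-4.
Here C₀/Kb ≈ 3.4, so the small-[OH-] approximation fails. Use the quadratic:
[OH-] = [−0.000617 + √(0.000617² + 5.18e-06)]/2 = 8.71 × 10^-4 M
pOH = −log(8.71 × 10^-4) = 3.06; pH = 14.00 − 3.06 = 10.94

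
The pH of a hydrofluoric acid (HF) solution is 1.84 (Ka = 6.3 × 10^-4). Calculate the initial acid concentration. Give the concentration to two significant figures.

C₀ = 3.5 × 10^-1 M

[H+] = 10^(-1.84) = 1.45 × 10^-2 M = x
Ka = x²/(C₀ − x) ⇒ C₀ = x + x²/Ka
C₀ = 1.45 × 10^-2 + (1.45 × 10^-2)²/(6.3 × 10^-4) = 3.48 × 10^-1 M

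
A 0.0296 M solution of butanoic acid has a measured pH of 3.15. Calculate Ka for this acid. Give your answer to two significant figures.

Ka = 1.7 × 10^-5

[H+] = 10^(-3.15) = 7.08 × 10^-4 M
At equilibrium [HA] = 0.0296 − 7.08 × 10^-4 = 2.89 × 10^-2 M
Ka = [H+][A-]/[HA] = (7.08 × 10^-4)² / 2.89 × 10^-2 = 1.7 × 10^-5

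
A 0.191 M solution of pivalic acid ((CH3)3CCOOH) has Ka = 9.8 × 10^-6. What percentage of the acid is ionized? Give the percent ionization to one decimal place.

0.7%

(CH3)3CCOOH ⇌ (CH3)3CCOO- + H+; let x = [H+] at equilibrium.
x ≈ √(Ka·C₀) = √(9.8 × 10^-6 × 0.191) = 1.37 × 10^-3 M
% ionization = x/C₀ × 100% = 1.37 × 10^-3/0.191 × 100% = 0.7%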